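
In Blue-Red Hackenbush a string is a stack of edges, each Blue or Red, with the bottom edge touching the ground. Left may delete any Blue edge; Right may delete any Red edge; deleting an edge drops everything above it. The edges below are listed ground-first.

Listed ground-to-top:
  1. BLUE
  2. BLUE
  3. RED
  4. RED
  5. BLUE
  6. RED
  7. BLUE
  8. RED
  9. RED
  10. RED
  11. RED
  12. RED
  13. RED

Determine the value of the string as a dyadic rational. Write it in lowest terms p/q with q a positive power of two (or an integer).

2689/2048

Prefix values for BLUE BLUE RED RED BLUE RED BLUE RED RED RED RED RED RED via {L|R} + simplicity:
g_1 [B]  L=[0]  R=[none]  → 1
g_2 [BB]  L=[0,1]  R=[none]  → 2
g_3 [BBR]  L=[0,1]  R=[2]  → 3/2
g_4 [BBRR]  L=[0,1]  R=[3/2,2]  → 5/4
g_5 [BBRRB]  L=[0,1,5/4]  R=[3/2,2]  → 11/8
g_6 [BBRRBR]  L=[0,1,5/4]  R=[11/8,3/2,2]  → 21/16
g_7 [BBRRBRB]  L=[0,1,5/4,21/16]  R=[11/8,3/2,2]  → 43/32
g_8 [BBRRBRBR]  L=[0,1,5/4,21/16]  R=[43/32,11/8,3/2,2]  → 85/64
g_9 [BBRRBRBRR]  L=[0,1,5/4,21/16]  R=[85/64,43/32,11/8,3/2,2]  → 169/128
g_10 [BBRRBRBRRR]  L=[0,1,5/4,21/16]  R=[169/128,85/64,43/32,11/8,3/2,2]  → 337/256
g_11 [BBRRBRBRRRR]  L=[0,1,5/4,21/16]  R=[337/256,169/128,85/64,43/32,11/8,3/2,2]  → 673/512
g_12 [BBRRBRBRRRRR]  L=[0,1,5/4,21/16]  R=[673/512,337/256,169/128,85/64,43/32,11/8,3/2,2]  → 1345/1024
g_13 [BBRRBRBRRRRRR]  L=[0,1,5/4,21/16]  R=[1345/1024,673/512,337/256,169/128,85/64,43/32,11/8,3/2,2]  → 2689/2048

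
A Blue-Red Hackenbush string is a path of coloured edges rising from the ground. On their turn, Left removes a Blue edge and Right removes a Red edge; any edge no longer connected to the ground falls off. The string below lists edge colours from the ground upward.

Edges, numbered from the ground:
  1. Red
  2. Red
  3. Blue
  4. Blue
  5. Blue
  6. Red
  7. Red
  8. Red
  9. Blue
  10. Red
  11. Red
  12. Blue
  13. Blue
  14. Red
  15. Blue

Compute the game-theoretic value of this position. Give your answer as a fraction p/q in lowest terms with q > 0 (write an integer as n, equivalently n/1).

-10085/8192

Prefix values for Red Red Blue Blue Blue Red Red Red Blue Red Red Blue Blue Red Blue via {L|R} + simplicity:
edge 1 of 15 (Red): { none | 0 } — -1
edge 2 of 15 (Red): { none | -1, 0 } — -2
edge 3 of 15 (Blue): { -2 | -1, 0 } — -3/2
edge 4 of 15 (Blue): { -2, -3/2 | -1, 0 } — -5/4
edge 5 of 15 (Blue): { -2, -3/2, -5/4 | -1, 0 } — -9/8
edge 6 of 15 (Red): { -2, -3/2, -5/4 | -9/8, -1, 0 } — -19/16
edge 7 of 15 (Red): { -2, -3/2, -5/4 | -19/16, -9/8, -1, 0 } — -39/32
edge 8 of 15 (Red): { -2, -3/2, -5/4 | -39/32, -19/16, -9/8, -1, 0 } — -79/64
edge 9 of 15 (Blue): { -2, -3/2, -5/4, -79/64 | -39/32, -19/16, -9/8, -1, 0 } — -157/128
edge 10 of 15 (Red): { -2, -3/2, -5/4, -79/64 | -157/128, -39/32, -19/16, -9/8, -1, 0 } — -315/256
edge 11 of 15 (Red): { -2, -3/2, -5/4, -79/64 | -315/256, -157/128, -39/32, -19/16, -9/8, -1, 0 } — -631/512
edge 12 of 15 (Blue): { -2, -3/2, -5/4, -79/64, -631/512 | -315/256, -157/128, -39/32, -19/16, -9/8, -1, 0 } — -1261/1024
edge 13 of 15 (Blue): { -2, -3/2, -5/4, -79/64, -631/512, -1261/1024 | -315/256, -157/128, -39/32, -19/16, -9/8, -1, 0 } — -2521/2048
edge 14 of 15 (Red): { -2, -3/2, -5/4, -79/64, -631/512, -1261/1024 | -2521/2048, -315/256, -157/128, -39/32, -19/16, -9/8, -1, 0 } — -5043/4096
edge 15 of 15 (Blue): { -2, -3/2, -5/4, -79/64, -631/512, -1261/1024, -5043/4096 | -2521/2048, -315/256, -157/128, -39/32, -19/16, -9/8, -1, 0 } — -10085/8192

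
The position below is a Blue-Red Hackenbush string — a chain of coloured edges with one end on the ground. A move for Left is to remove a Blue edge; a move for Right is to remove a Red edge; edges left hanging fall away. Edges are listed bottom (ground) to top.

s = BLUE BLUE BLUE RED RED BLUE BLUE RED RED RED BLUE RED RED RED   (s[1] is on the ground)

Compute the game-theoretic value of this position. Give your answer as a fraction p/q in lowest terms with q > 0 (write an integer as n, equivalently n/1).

4881/2048

Build value(s[:k]) for k = 1..14, string s = BLUE BLUE BLUE RED RED BLUE BLUE RED RED RED BLUE RED RED RED.
value_1 [B]  L=[0]  R=[]  so 1
value_2 [BB]  L=[0 1]  R=[]  so 2
value_3 [BBB]  L=[0 1 2]  R=[]  so 3
value_4 [BBBR]  L=[0 1 2]  R=[3]  so 5/2
value_5 [BBBRR]  L=[0 1 2]  R=[5/2 3]  so 9/4
value_6 [BBBRRB]  L=[0 1 2 9/4]  R=[5/2 3]  so 19/8
value_7 [BBBRRBB]  L=[0 1 2 9/4 19/8]  R=[5/2 3]  so 39/16
value_8 [BBBRRBBR]  L=[0 1 2 9/4 19/8]  R=[39/16 5/2 3]  so 77/32
value_9 [BBBRRBBRR]  L=[0 1 2 9/4 19/8]  R=[77/32 39/16 5/2 3]  so 153/64
value_10 [BBBRRBBRRR]  L=[0 1 2 9/4 19/8]  R=[153/64 77/32 39/16 5/2 3]  so 305/128
value_11 [BBBRRBBRRRB]  L=[0 1 2 9/4 19/8 305/128]  R=[153/64 77/32 39/16 5/2 3]  so 611/256
value_12 [BBBRRBBRRRBR]  L=[0 1 2 9/4 19/8 305/128]  R=[611/256 153/64 77/32 39/16 5/2 3]  so 1221/512
value_13 [BBBRRBBRRRBRR]  L=[0 1 2 9/4 19/8 305/128]  R=[1221/512 611/256 153/64 77/32 39/16 5/2 3]  so 2441/1024
value_14 [BBBRRBBRRRBRRR]  L=[0 1 2 9/4 19/8 305/128]  R=[2441/1024 1221/512 611/256 153/64 77/32 39/16 5/2 3]  so 4881/2048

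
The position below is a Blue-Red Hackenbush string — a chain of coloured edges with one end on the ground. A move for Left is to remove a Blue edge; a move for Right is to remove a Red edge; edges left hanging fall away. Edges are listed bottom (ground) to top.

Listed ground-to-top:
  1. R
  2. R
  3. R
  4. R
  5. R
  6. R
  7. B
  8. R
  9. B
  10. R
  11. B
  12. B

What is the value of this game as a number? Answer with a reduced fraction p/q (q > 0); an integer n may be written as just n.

value_1 [R]  L=[none]  R=[0]  gives -1
value_2 [RR]  L=[none]  R=[-1, 0]  gives -2
value_3 [RRR]  L=[none]  R=[-2, -1, 0]  gives -3
value_4 [RRRR]  L=[none]  R=[-3, -2, -1, 0]  gives -4
value_5 [RRRRR]  L=[none]  R=[-4, -3, -2, -1, 0]  gives -5
value_6 [RRRRRR]  L=[none]  R=[-5, -4, -3, -2, -1, 0]  gives -6
value_7 [RRRRRRB]  L=[-6]  R=[-5, -4, -3, -2, -1, 0]  gives -11/2
value_8 [RRRRRRBR]  L=[-6]  R=[-11/2, -5, -4, -3, -2, -1, 0]  gives -23/4
value_9 [RRRRRRBRB]  L=[-6, -23/4]  R=[-11/2, -5, -4, -3, -2, -1, 0]  gives -45/8
value_10 [RRRRRRBRBR]  L=[-6, -23/4]  R=[-45/8, -11/2, -5, -4, -3, -2, -1, 0]  gives -91/16
value_11 [RRRRRRBRBRB]  L=[-6, -23/4, -91/16]  R=[-45/8, -11/2, -5, -4, -3, -2, -1, 0]  gives -181/32
value_12 [RRRRRRBRBRBB]  L=[-6, -23/4, -91/16, -181/32]  R=[-45/8, -11/2, -5, -4, -3, -2, -1, 0]  gives -361/64

-361/64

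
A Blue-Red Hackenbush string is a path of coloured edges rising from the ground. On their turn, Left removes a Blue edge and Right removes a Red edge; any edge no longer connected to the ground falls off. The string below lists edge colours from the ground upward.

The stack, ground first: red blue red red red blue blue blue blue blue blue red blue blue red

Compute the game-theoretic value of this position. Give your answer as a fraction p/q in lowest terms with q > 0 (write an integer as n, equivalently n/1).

1 of 15 · r · max L −∞ · min R 0 → -1
2 of 15 · rb · max L -1 · min R 0 → -1/2
3 of 15 · rbr · max L -1 · min R -1/2 → -3/4
4 of 15 · rbrr · max L -1 · min R -3/4 → -7/8
5 of 15 · rbrrr · max L -1 · min R -7/8 → -15/16
6 of 15 · rbrrrb · max L -15/16 · min R -7/8 → -29/32
7 of 15 · rbrrrbb · max L -29/32 · min R -7/8 → -57/64
8 of 15 · rbrrrbbb · max L -57/64 · min R -7/8 → -113/128
9 of 15 · rbrrrbbbb · max L -113/128 · min R -7/8 → -225/256
10 of 15 · rbrrrbbbbb · max L -225/256 · min R -7/8 → -449/512
11 of 15 · rbrrrbbbbbb · max L -449/512 · min R -7/8 → -897/1024
12 of 15 · rbrrrbbbbbbr · max L -449/512 · min R -897/1024 → -1795/2048
13 of 15 · rbrrrbbbbbbrb · max L -1795/2048 · min R -897/1024 → -3589/4096
14 of 15 · rbrrrbbbbbbrbb · max L -3589/4096 · min R -897/1024 → -7177/8192
15 of 15 · rbrrrbbbbbbrbbr · max L -3589/4096 · min R -7177/8192 → -14355/16384

-14355/16384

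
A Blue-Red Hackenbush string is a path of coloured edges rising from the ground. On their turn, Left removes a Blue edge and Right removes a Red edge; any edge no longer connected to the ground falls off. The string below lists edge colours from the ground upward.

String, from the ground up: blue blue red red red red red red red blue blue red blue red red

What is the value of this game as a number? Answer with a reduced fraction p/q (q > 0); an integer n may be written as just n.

8297/8192

Prefix values for blue blue red red red red red red red blue blue red blue red red via {L|R} + simplicity:
g_1 [b]  L=[0]  R=[]  -> 1
g_2 [bb]  L=[0 1]  R=[]  -> 2
g_3 [bbr]  L=[0 1]  R=[2]  -> 3/2
g_4 [bbrr]  L=[0 1]  R=[3/2 2]  -> 5/4
g_5 [bbrrr]  L=[0 1]  R=[5/4 3/2 2]  -> 9/8
g_6 [bbrrrr]  L=[0 1]  R=[9/8 5/4 3/2 2]  -> 17/16
g_7 [bbrrrrr]  L=[0 1]  R=[17/16 9/8 5/4 3/2 2]  -> 33/32
g_8 [bbrrrrrr]  L=[0 1]  R=[33/32 17/16 9/8 5/4 3/2 2]  -> 65/64
g_9 [bbrrrrrrr]  L=[0 1]  R=[65/64 33/32 17/16 9/8 5/4 3/2 2]  -> 129/128
g_10 [bbrrrrrrrb]  L=[0 1 129/128]  R=[65/64 33/32 17/16 9/8 5/4 3/2 2]  -> 259/256
g_11 [bbrrrrrrrbb]  L=[0 1 129/128 259/256]  R=[65/64 33/32 17/16 9/8 5/4 3/2 2]  -> 519/512
g_12 [bbrrrrrrrbbr]  L=[0 1 129/128 259/256]  R=[519/512 65/64 33/32 17/16 9/8 5/4 3/2 2]  -> 1037/1024
g_13 [bbrrrrrrrbbrb]  L=[0 1 129/128 259/256 1037/1024]  R=[519/512 65/64 33/32 17/16 9/8 5/4 3/2 2]  -> 2075/2048
g_14 [bbrrrrrrrbbrbr]  L=[0 1 129/128 259/256 1037/1024]  R=[2075/2048 519/512 65/64 33/32 17/16 9/8 5/4 3/2 2]  -> 4149/4096
g_15 [bbrrrrrrrbbrbrr]  L=[0 1 129/128 259/256 1037/1024]  R=[4149/4096 2075/2048 519/512 65/64 33/32 17/16 9/8 5/4 3/2 2]  -> 8297/8192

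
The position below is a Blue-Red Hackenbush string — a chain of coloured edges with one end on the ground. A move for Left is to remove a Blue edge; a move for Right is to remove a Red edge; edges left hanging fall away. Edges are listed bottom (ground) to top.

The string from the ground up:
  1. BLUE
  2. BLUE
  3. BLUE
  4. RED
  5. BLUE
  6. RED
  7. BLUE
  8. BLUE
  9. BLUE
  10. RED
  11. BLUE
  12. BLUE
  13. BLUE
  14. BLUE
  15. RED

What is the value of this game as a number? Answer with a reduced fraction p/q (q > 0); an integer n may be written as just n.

Prefix values for BLUE BLUE BLUE RED BLUE RED BLUE BLUE BLUE RED BLUE BLUE BLUE BLUE RED via {L|R} + simplicity:
edge 1 of 15 (BLUE): { 0 | ∅ } so 1
edge 2 of 15 (BLUE): { 0, 1 | ∅ } so 2
edge 3 of 15 (BLUE): { 0, 1, 2 | ∅ } so 3
edge 4 of 15 (RED): { 0, 1, 2 | 3 } so 5/2
edge 5 of 15 (BLUE): { 0, 1, 2, 5/2 | 3 } so 11/4
edge 6 of 15 (RED): { 0, 1, 2, 5/2 | 11/4, 3 } so 21/8
edge 7 of 15 (BLUE): { 0, 1, 2, 5/2, 21/8 | 11/4, 3 } so 43/16
edge 8 of 15 (BLUE): { 0, 1, 2, 5/2, 21/8, 43/16 | 11/4, 3 } so 87/32
edge 9 of 15 (BLUE): { 0, 1, 2, 5/2, 21/8, 43/16, 87/32 | 11/4, 3 } so 175/64
edge 10 of 15 (RED): { 0, 1, 2, 5/2, 21/8, 43/16, 87/32 | 175/64, 11/4, 3 } so 349/128
edge 11 of 15 (BLUE): { 0, 1, 2, 5/2, 21/8, 43/16, 87/32, 349/128 | 175/64, 11/4, 3 } so 699/256
edge 12 of 15 (BLUE): { 0, 1, 2, 5/2, 21/8, 43/16, 87/32, 349/128, 699/256 | 175/64, 11/4, 3 } so 1399/512
edge 13 of 15 (BLUE): { 0, 1, 2, 5/2, 21/8, 43/16, 87/32, 349/128, 699/256, 1399/512 | 175/64, 11/4, 3 } so 2799/1024
edge 14 of 15 (BLUE): { 0, 1, 2, 5/2, 21/8, 43/16, 87/32, 349/128, 699/256, 1399/512, 2799/1024 | 175/64, 11/4, 3 } so 5599/2048
edge 15 of 15 (RED): { 0, 1, 2, 5/2, 21/8, 43/16, 87/32, 349/128, 699/256, 1399/512, 2799/1024 | 5599/2048, 175/64, 11/4, 3 } so 11197/4096

11197/4096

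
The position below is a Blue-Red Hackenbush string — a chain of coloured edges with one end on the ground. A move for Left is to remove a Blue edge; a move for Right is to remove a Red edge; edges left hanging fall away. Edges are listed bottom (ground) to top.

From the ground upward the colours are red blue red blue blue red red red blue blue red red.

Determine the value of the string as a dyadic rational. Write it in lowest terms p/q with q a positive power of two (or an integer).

Recurse on prefixes of the 12-edge string red blue red blue blue red red red blue blue red red:
value(r) = { — | 0 } → -1
value(rb) = { -1 | 0 } → -1/2
value(rbr) = { -1 | -1/2; 0 } → -3/4
value(rbrb) = { -1; -3/4 | -1/2; 0 } → -5/8
value(rbrbb) = { -1; -3/4; -5/8 | -1/2; 0 } → -9/16
value(rbrbbr) = { -1; -3/4; -5/8 | -9/16; -1/2; 0 } → -19/32
value(rbrbbrr) = { -1; -3/4; -5/8 | -19/32; -9/16; -1/2; 0 } → -39/64
value(rbrbbrrr) = { -1; -3/4; -5/8 | -39/64; -19/32; -9/16; -1/2; 0 } → -79/128
value(rbrbbrrrb) = { -1; -3/4; -5/8; -79/128 | -39/64; -19/32; -9/16; -1/2; 0 } → -157/256
value(rbrbbrrrbb) = { -1; -3/4; -5/8; -79/128; -157/256 | -39/64; -19/32; -9/16; -1/2; 0 } → -313/512
value(rbrbbrrrbbr) = { -1; -3/4; -5/8; -79/128; -157/256 | -313/512; -39/64; -19/32; -9/16; -1/2; 0 } → -627/1024
value(rbrbbrrrbbrr) = { -1; -3/4; -5/8; -79/128; -157/256 | -627/1024; -313/512; -39/64; -19/32; -9/16; -1/2; 0 } → -1255/2048

-1255/2048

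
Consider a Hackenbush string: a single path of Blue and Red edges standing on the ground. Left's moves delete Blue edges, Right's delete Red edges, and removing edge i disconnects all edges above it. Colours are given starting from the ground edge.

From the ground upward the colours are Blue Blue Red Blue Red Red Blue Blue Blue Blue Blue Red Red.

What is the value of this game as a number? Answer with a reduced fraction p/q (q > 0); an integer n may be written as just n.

3321/2048

Recurse on prefixes of the 13-edge string Blue Blue Red Blue Red Red Blue Blue Blue Blue Blue Red Red:
B: Left { 0 }, Right { — } => simplest 1
BB: Left { 0, 1 }, Right { — } => simplest 2
BBR: Left { 0, 1 }, Right { 2 } => simplest 3/2
BBRB: Left { 0, 1, 3/2 }, Right { 2 } => simplest 7/4
BBRBR: Left { 0, 1, 3/2 }, Right { 7/4, 2 } => simplest 13/8
BBRBRR: Left { 0, 1, 3/2 }, Right { 13/8, 7/4, 2 } => simplest 25/16
BBRBRRB: Left { 0, 1, 3/2, 25/16 }, Right { 13/8, 7/4, 2 } => simplest 51/32
BBRBRRBB: Left { 0, 1, 3/2, 25/16, 51/32 }, Right { 13/8, 7/4, 2 } => simplest 103/64
BBRBRRBBB: Left { 0, 1, 3/2, 25/16, 51/32, 103/64 }, Right { 13/8, 7/4, 2 } => simplest 207/128
BBRBRRBBBB: Left { 0, 1, 3/2, 25/16, 51/32, 103/64, 207/128 }, Right { 13/8, 7/4, 2 } => simplest 415/256
BBRBRRBBBBB: Left { 0, 1, 3/2, 25/16, 51/32, 103/64, 207/128, 415/256 }, Right { 13/8, 7/4, 2 } => simplest 831/512
BBRBRRBBBBBR: Left { 0, 1, 3/2, 25/16, 51/32, 103/64, 207/128, 415/256 }, Right { 831/512, 13/8, 7/4, 2 } => simplest 1661/1024
BBRBRRBBBBBRR: Left { 0, 1, 3/2, 25/16, 51/32, 103/64, 207/128, 415/256 }, Right { 1661/1024, 831/512, 13/8, 7/4, 2 } => simplest 3321/2048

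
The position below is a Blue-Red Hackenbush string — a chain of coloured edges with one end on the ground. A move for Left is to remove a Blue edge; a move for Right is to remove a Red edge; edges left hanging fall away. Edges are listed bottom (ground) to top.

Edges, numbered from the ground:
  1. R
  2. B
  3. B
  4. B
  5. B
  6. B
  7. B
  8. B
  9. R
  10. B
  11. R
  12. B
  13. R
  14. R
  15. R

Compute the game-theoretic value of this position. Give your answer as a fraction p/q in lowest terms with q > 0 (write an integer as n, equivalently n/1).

R: Left {  }, Right { 0 } = simplest -1
RB: Left { -1 }, Right { 0 } = simplest -1/2
RBB: Left { -1 -1/2 }, Right { 0 } = simplest -1/4
RBBB: Left { -1 -1/2 -1/4 }, Right { 0 } = simplest -1/8
RBBBB: Left { -1 -1/2 -1/4 -1/8 }, Right { 0 } = simplest -1/16
RBBBBB: Left { -1 -1/2 -1/4 -1/8 -1/16 }, Right { 0 } = simplest -1/32
RBBBBBB: Left { -1 -1/2 -1/4 -1/8 -1/16 -1/32 }, Right { 0 } = simplest -1/64
RBBBBBBB: Left { -1 -1/2 -1/4 -1/8 -1/16 -1/32 -1/64 }, Right { 0 } = simplest -1/128
RBBBBBBBR: Left { -1 -1/2 -1/4 -1/8 -1/16 -1/32 -1/64 }, Right { -1/128 0 } = simplest -3/256
RBBBBBBBRB: Left { -1 -1/2 -1/4 -1/8 -1/16 -1/32 -1/64 -3/256 }, Right { -1/128 0 } = simplest -5/512
RBBBBBBBRBR: Left { -1 -1/2 -1/4 -1/8 -1/16 -1/32 -1/64 -3/256 }, Right { -5/512 -1/128 0 } = simplest -11/1024
RBBBBBBBRBRB: Left { -1 -1/2 -1/4 -1/8 -1/16 -1/32 -1/64 -3/256 -11/1024 }, Right { -5/512 -1/128 0 } = simplest -21/2048
RBBBBBBBRBRBR: Left { -1 -1/2 -1/4 -1/8 -1/16 -1/32 -1/64 -3/256 -11/1024 }, Right { -21/2048 -5/512 -1/128 0 } = simplest -43/4096
RBBBBBBBRBRBRR: Left { -1 -1/2 -1/4 -1/8 -1/16 -1/32 -1/64 -3/256 -11/1024 }, Right { -43/4096 -21/2048 -5/512 -1/128 0 } = simplest -87/8192
RBBBBBBBRBRBRRR: Left { -1 -1/2 -1/4 -1/8 -1/16 -1/32 -1/64 -3/256 -11/1024 }, Right { -87/8192 -43/4096 -21/2048 -5/512 -1/128 0 } = simplest -175/16384

-175/16384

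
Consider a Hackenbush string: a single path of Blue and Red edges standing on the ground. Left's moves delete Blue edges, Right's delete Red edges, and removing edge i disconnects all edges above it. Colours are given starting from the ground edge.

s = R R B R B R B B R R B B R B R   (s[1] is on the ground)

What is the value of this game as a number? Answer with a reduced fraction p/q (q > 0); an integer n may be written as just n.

Prefix values for R R B R B R B B R R B B R B R via {L|R} + simplicity:
val(R) = { · | 0 } — -1
val(RR) = { · | -1; 0 } — -2
val(RRB) = { -2 | -1; 0 } — -3/2
val(RRBR) = { -2 | -3/2; -1; 0 } — -7/4
val(RRBRB) = { -2; -7/4 | -3/2; -1; 0 } — -13/8
val(RRBRBR) = { -2; -7/4 | -13/8; -3/2; -1; 0 } — -27/16
val(RRBRBRB) = { -2; -7/4; -27/16 | -13/8; -3/2; -1; 0 } — -53/32
val(RRBRBRBB) = { -2; -7/4; -27/16; -53/32 | -13/8; -3/2; -1; 0 } — -105/64
val(RRBRBRBBR) = { -2; -7/4; -27/16; -53/32 | -105/64; -13/8; -3/2; -1; 0 } — -211/128
val(RRBRBRBBRR) = { -2; -7/4; -27/16; -53/32 | -211/128; -105/64; -13/8; -3/2; -1; 0 } — -423/256
val(RRBRBRBBRRB) = { -2; -7/4; -27/16; -53/32; -423/256 | -211/128; -105/64; -13/8; -3/2; -1; 0 } — -845/512
val(RRBRBRBBRRBB) = { -2; -7/4; -27/16; -53/32; -423/256; -845/512 | -211/128; -105/64; -13/8; -3/2; -1; 0 } — -1689/1024
val(RRBRBRBBRRBBR) = { -2; -7/4; -27/16; -53/32; -423/256; -845/512 | -1689/1024; -211/128; -105/64; -13/8; -3/2; -1; 0 } — -3379/2048
val(RRBRBRBBRRBBRB) = { -2; -7/4; -27/16; -53/32; -423/256; -845/512; -3379/2048 | -1689/1024; -211/128; -105/64; -13/8; -3/2; -1; 0 } — -6757/4096
val(RRBRBRBBRRBBRBR) = { -2; -7/4; -27/16; -53/32; -423/256; -845/512; -3379/2048 | -6757/4096; -1689/1024; -211/128; -105/64; -13/8; -3/2; -1; 0 } — -13515/8192

-13515/8192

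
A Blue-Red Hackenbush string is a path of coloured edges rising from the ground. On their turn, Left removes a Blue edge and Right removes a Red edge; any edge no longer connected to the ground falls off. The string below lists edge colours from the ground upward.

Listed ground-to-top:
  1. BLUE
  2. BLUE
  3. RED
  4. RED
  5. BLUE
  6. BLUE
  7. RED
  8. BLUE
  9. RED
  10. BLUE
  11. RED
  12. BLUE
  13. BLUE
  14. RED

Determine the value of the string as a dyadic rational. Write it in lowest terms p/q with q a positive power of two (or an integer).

Recurse on prefixes of the 14-edge string BLUE BLUE RED RED BLUE BLUE RED BLUE RED BLUE RED BLUE BLUE RED:
B: Left { 0 }, Right { ∅ } so simplest 1
BB: Left { 0,1 }, Right { ∅ } so simplest 2
BBR: Left { 0,1 }, Right { 2 } so simplest 3/2
BBRR: Left { 0,1 }, Right { 3/2,2 } so simplest 5/4
BBRRB: Left { 0,1,5/4 }, Right { 3/2,2 } so simplest 11/8
BBRRBB: Left { 0,1,5/4,11/8 }, Right { 3/2,2 } so simplest 23/16
BBRRBBR: Left { 0,1,5/4,11/8 }, Right { 23/16,3/2,2 } so simplest 45/32
BBRRBBRB: Left { 0,1,5/4,11/8,45/32 }, Right { 23/16,3/2,2 } so simplest 91/64
BBRRBBRBR: Left { 0,1,5/4,11/8,45/32 }, Right { 91/64,23/16,3/2,2 } so simplest 181/128
BBRRBBRBRB: Left { 0,1,5/4,11/8,45/32,181/128 }, Right { 91/64,23/16,3/2,2 } so simplest 363/256
BBRRBBRBRBR: Left { 0,1,5/4,11/8,45/32,181/128 }, Right { 363/256,91/64,23/16,3/2,2 } so simplest 725/512
BBRRBBRBRBRB: Left { 0,1,5/4,11/8,45/32,181/128,725/512 }, Right { 363/256,91/64,23/16,3/2,2 } so simplest 1451/1024
BBRRBBRBRBRBB: Left { 0,1,5/4,11/8,45/32,181/128,725/512,1451/1024 }, Right { 363/256,91/64,23/16,3/2,2 } so simplest 2903/2048
BBRRBBRBRBRBBR: Left { 0,1,5/4,11/8,45/32,181/128,725/512,1451/1024 }, Right { 2903/2048,363/256,91/64,23/16,3/2,2 } so simplest 5805/4096

5805/4096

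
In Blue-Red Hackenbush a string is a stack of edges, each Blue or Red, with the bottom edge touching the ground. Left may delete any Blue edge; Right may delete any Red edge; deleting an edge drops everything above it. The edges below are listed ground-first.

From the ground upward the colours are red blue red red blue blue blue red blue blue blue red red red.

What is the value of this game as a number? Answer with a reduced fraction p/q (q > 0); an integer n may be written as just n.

-6287/8192

Recurse on prefixes of the 14-edge string red blue red red blue blue blue red blue blue blue red red red:
1 of 14 · r · max L −∞ · min R 0 — -1
2 of 14 · rb · max L -1 · min R 0 — -1/2
3 of 14 · rbr · max L -1 · min R -1/2 — -3/4
4 of 14 · rbrr · max L -1 · min R -3/4 — -7/8
5 of 14 · rbrrb · max L -7/8 · min R -3/4 — -13/16
6 of 14 · rbrrbb · max L -13/16 · min R -3/4 — -25/32
7 of 14 · rbrrbbb · max L -25/32 · min R -3/4 — -49/64
8 of 14 · rbrrbbbr · max L -25/32 · min R -49/64 — -99/128
9 of 14 · rbrrbbbrb · max L -99/128 · min R -49/64 — -197/256
10 of 14 · rbrrbbbrbb · max L -197/256 · min R -49/64 — -393/512
11 of 14 · rbrrbbbrbbb · max L -393/512 · min R -49/64 — -785/1024
12 of 14 · rbrrbbbrbbbr · max L -393/512 · min R -785/1024 — -1571/2048
13 of 14 · rbrrbbbrbbbrr · max L -393/512 · min R -1571/2048 — -3143/4096
14 of 14 · rbrrbbbrbbbrrr · max L -393/512 · min R -3143/4096 — -6287/8192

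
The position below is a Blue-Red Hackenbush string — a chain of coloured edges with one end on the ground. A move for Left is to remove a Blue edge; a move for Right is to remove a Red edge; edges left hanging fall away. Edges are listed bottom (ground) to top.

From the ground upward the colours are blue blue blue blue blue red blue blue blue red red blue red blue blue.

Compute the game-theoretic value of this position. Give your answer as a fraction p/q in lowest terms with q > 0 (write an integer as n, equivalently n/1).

Build g(s[:k]) for k = 1..15, string s = blue blue blue blue blue red blue blue blue red red blue red blue blue.
1 of 15 · b · max L 0 · min R +∞ -> 1
2 of 15 · bb · max L 1 · min R +∞ -> 2
3 of 15 · bbb · max L 2 · min R +∞ -> 3
4 of 15 · bbbb · max L 3 · min R +∞ -> 4
5 of 15 · bbbbb · max L 4 · min R +∞ -> 5
6 of 15 · bbbbbr · max L 4 · min R 5 -> 9/2
7 of 15 · bbbbbrb · max L 9/2 · min R 5 -> 19/4
8 of 15 · bbbbbrbb · max L 19/4 · min R 5 -> 39/8
9 of 15 · bbbbbrbbb · max L 39/8 · min R 5 -> 79/16
10 of 15 · bbbbbrbbbr · max L 39/8 · min R 79/16 -> 157/32
11 of 15 · bbbbbrbbbrr · max L 39/8 · min R 157/32 -> 313/64
12 of 15 · bbbbbrbbbrrb · max L 313/64 · min R 157/32 -> 627/128
13 of 15 · bbbbbrbbbrrbr · max L 313/64 · min R 627/128 -> 1253/256
14 of 15 · bbbbbrbbbrrbrb · max L 1253/256 · min R 627/128 -> 2507/512
15 of 15 · bbbbbrbbbrrbrbb · max L 2507/512 · min R 627/128 -> 5015/1024

5015/1024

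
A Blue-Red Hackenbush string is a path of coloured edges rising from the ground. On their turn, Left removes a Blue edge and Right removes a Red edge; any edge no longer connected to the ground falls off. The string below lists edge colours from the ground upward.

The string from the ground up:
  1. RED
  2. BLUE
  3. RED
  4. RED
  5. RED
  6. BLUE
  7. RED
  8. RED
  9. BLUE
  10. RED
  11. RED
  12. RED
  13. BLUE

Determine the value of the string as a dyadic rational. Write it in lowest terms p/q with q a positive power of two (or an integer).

v(R) = { — | 0 } -> -1
v(RB) = { -1 | 0 } -> -1/2
v(RBR) = { -1 | -1/2,0 } -> -3/4
v(RBRR) = { -1 | -3/4,-1/2,0 } -> -7/8
v(RBRRR) = { -1 | -7/8,-3/4,-1/2,0 } -> -15/16
v(RBRRRB) = { -1,-15/16 | -7/8,-3/4,-1/2,0 } -> -29/32
v(RBRRRBR) = { -1,-15/16 | -29/32,-7/8,-3/4,-1/2,0 } -> -59/64
v(RBRRRBRR) = { -1,-15/16 | -59/64,-29/32,-7/8,-3/4,-1/2,0 } -> -119/128
v(RBRRRBRRB) = { -1,-15/16,-119/128 | -59/64,-29/32,-7/8,-3/4,-1/2,0 } -> -237/256
v(RBRRRBRRBR) = { -1,-15/16,-119/128 | -237/256,-59/64,-29/32,-7/8,-3/4,-1/2,0 } -> -475/512
v(RBRRRBRRBRR) = { -1,-15/16,-119/128 | -475/512,-237/256,-59/64,-29/32,-7/8,-3/4,-1/2,0 } -> -951/1024
v(RBRRRBRRBRRR) = { -1,-15/16,-119/128 | -951/1024,-475/512,-237/256,-59/64,-29/32,-7/8,-3/4,-1/2,0 } -> -1903/2048
v(RBRRRBRRBRRRB) = { -1,-15/16,-119/128,-1903/2048 | -951/1024,-475/512,-237/256,-59/64,-29/32,-7/8,-3/4,-1/2,0 } -> -3805/4096

-3805/4096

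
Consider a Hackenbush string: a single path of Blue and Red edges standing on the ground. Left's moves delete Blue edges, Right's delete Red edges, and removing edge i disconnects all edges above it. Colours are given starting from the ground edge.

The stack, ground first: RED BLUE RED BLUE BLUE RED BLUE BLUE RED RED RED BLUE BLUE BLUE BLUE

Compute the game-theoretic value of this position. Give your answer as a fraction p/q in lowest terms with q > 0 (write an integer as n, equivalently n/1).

-9441/16384

value(R) = { ∅ | 0 } gives -1
value(RB) = { -1 | 0 } gives -1/2
value(RBR) = { -1 | -1/2, 0 } gives -3/4
value(RBRB) = { -1, -3/4 | -1/2, 0 } gives -5/8
value(RBRBB) = { -1, -3/4, -5/8 | -1/2, 0 } gives -9/16
value(RBRBBR) = { -1, -3/4, -5/8 | -9/16, -1/2, 0 } gives -19/32
value(RBRBBRB) = { -1, -3/4, -5/8, -19/32 | -9/16, -1/2, 0 } gives -37/64
value(RBRBBRBB) = { -1, -3/4, -5/8, -19/32, -37/64 | -9/16, -1/2, 0 } gives -73/128
value(RBRBBRBBR) = { -1, -3/4, -5/8, -19/32, -37/64 | -73/128, -9/16, -1/2, 0 } gives -147/256
value(RBRBBRBBRR) = { -1, -3/4, -5/8, -19/32, -37/64 | -147/256, -73/128, -9/16, -1/2, 0 } gives -295/512
value(RBRBBRBBRRR) = { -1, -3/4, -5/8, -19/32, -37/64 | -295/512, -147/256, -73/128, -9/16, -1/2, 0 } gives -591/1024
value(RBRBBRBBRRRB) = { -1, -3/4, -5/8, -19/32, -37/64, -591/1024 | -295/512, -147/256, -73/128, -9/16, -1/2, 0 } gives -1181/2048
value(RBRBBRBBRRRBB) = { -1, -3/4, -5/8, -19/32, -37/64, -591/1024, -1181/2048 | -295/512, -147/256, -73/128, -9/16, -1/2, 0 } gives -2361/4096
value(RBRBBRBBRRRBBB) = { -1, -3/4, -5/8, -19/32, -37/64, -591/1024, -1181/2048, -2361/4096 | -295/512, -147/256, -73/128, -9/16, -1/2, 0 } gives -4721/8192
value(RBRBBRBBRRRBBBB) = { -1, -3/4, -5/8, -19/32, -37/64, -591/1024, -1181/2048, -2361/4096, -4721/8192 | -295/512, -147/256, -73/128, -9/16, -1/2, 0 } gives -9441/16384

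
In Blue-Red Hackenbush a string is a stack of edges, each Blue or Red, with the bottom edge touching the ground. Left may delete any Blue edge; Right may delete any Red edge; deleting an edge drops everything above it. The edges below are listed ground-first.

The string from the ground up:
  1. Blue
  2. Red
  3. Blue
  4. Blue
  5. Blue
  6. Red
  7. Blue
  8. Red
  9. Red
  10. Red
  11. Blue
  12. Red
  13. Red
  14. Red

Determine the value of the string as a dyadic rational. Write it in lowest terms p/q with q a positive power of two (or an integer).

7441/8192

v(B) = { 0 | ∅ } gives 1
v(BR) = { 0 | 1 } gives 1/2
v(BRB) = { 0; 1/2 | 1 } gives 3/4
v(BRBB) = { 0; 1/2; 3/4 | 1 } gives 7/8
v(BRBBB) = { 0; 1/2; 3/4; 7/8 | 1 } gives 15/16
v(BRBBBR) = { 0; 1/2; 3/4; 7/8 | 15/16; 1 } gives 29/32
v(BRBBBRB) = { 0; 1/2; 3/4; 7/8; 29/32 | 15/16; 1 } gives 59/64
v(BRBBBRBR) = { 0; 1/2; 3/4; 7/8; 29/32 | 59/64; 15/16; 1 } gives 117/128
v(BRBBBRBRR) = { 0; 1/2; 3/4; 7/8; 29/32 | 117/128; 59/64; 15/16; 1 } gives 233/256
v(BRBBBRBRRR) = { 0; 1/2; 3/4; 7/8; 29/32 | 233/256; 117/128; 59/64; 15/16; 1 } gives 465/512
v(BRBBBRBRRRB) = { 0; 1/2; 3/4; 7/8; 29/32; 465/512 | 233/256; 117/128; 59/64; 15/16; 1 } gives 931/1024
v(BRBBBRBRRRBR) = { 0; 1/2; 3/4; 7/8; 29/32; 465/512 | 931/1024; 233/256; 117/128; 59/64; 15/16; 1 } gives 1861/2048
v(BRBBBRBRRRBRR) = { 0; 1/2; 3/4; 7/8; 29/32; 465/512 | 1861/2048; 931/1024; 233/256; 117/128; 59/64; 15/16; 1 } gives 3721/4096
v(BRBBBRBRRRBRRR) = { 0; 1/2; 3/4; 7/8; 29/32; 465/512 | 3721/4096; 1861/2048; 931/1024; 233/256; 117/128; 59/64; 15/16; 1 } gives 7441/8192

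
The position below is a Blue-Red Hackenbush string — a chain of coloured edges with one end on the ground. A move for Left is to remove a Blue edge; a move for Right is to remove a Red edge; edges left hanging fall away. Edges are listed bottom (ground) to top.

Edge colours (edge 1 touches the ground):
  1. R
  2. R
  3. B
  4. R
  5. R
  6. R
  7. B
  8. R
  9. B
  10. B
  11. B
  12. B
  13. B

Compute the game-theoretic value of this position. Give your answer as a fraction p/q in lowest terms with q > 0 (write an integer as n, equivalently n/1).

g(R) = { none | 0 } => -1
g(RR) = { none | -1,0 } => -2
g(RRB) = { -2 | -1,0 } => -3/2
g(RRBR) = { -2 | -3/2,-1,0 } => -7/4
g(RRBRR) = { -2 | -7/4,-3/2,-1,0 } => -15/8
g(RRBRRR) = { -2 | -15/8,-7/4,-3/2,-1,0 } => -31/16
g(RRBRRRB) = { -2,-31/16 | -15/8,-7/4,-3/2,-1,0 } => -61/32
g(RRBRRRBR) = { -2,-31/16 | -61/32,-15/8,-7/4,-3/2,-1,0 } => -123/64
g(RRBRRRBRB) = { -2,-31/16,-123/64 | -61/32,-15/8,-7/4,-3/2,-1,0 } => -245/128
g(RRBRRRBRBB) = { -2,-31/16,-123/64,-245/128 | -61/32,-15/8,-7/4,-3/2,-1,0 } => -489/256
g(RRBRRRBRBBB) = { -2,-31/16,-123/64,-245/128,-489/256 | -61/32,-15/8,-7/4,-3/2,-1,0 } => -977/512
g(RRBRRRBRBBBB) = { -2,-31/16,-123/64,-245/128,-489/256,-977/512 | -61/32,-15/8,-7/4,-3/2,-1,0 } => -1953/1024
g(RRBRRRBRBBBBB) = { -2,-31/16,-123/64,-245/128,-489/256,-977/512,-1953/1024 | -61/32,-15/8,-7/4,-3/2,-1,0 } => -3905/2048

-3905/2048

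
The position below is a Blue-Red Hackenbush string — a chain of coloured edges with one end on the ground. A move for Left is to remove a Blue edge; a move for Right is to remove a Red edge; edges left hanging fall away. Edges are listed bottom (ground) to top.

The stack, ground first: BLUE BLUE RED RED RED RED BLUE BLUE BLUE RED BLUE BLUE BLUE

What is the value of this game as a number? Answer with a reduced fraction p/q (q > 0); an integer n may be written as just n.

Prefix values for BLUE BLUE RED RED RED RED BLUE BLUE BLUE RED BLUE BLUE BLUE via {L|R} + simplicity:
B: Left { 0 }, Right {  } gives simplest 1
BB: Left { 0; 1 }, Right {  } gives simplest 2
BBR: Left { 0; 1 }, Right { 2 } gives simplest 3/2
BBRR: Left { 0; 1 }, Right { 3/2; 2 } gives simplest 5/4
BBRRR: Left { 0; 1 }, Right { 5/4; 3/2; 2 } gives simplest 9/8
BBRRRR: Left { 0; 1 }, Right { 9/8; 5/4; 3/2; 2 } gives simplest 17/16
BBRRRRB: Left { 0; 1; 17/16 }, Right { 9/8; 5/4; 3/2; 2 } gives simplest 35/32
BBRRRRBB: Left { 0; 1; 17/16; 35/32 }, Right { 9/8; 5/4; 3/2; 2 } gives simplest 71/64
BBRRRRBBB: Left { 0; 1; 17/16; 35/32; 71/64 }, Right { 9/8; 5/4; 3/2; 2 } gives simplest 143/128
BBRRRRBBBR: Left { 0; 1; 17/16; 35/32; 71/64 }, Right { 143/128; 9/8; 5/4; 3/2; 2 } gives simplest 285/256
BBRRRRBBBRB: Left { 0; 1; 17/16; 35/32; 71/64; 285/256 }, Right { 143/128; 9/8; 5/4; 3/2; 2 } gives simplest 571/512
BBRRRRBBBRBB: Left { 0; 1; 17/16; 35/32; 71/64; 285/256; 571/512 }, Right { 143/128; 9/8; 5/4; 3/2; 2 } gives simplest 1143/1024
BBRRRRBBBRBBB: Left { 0; 1; 17/16; 35/32; 71/64; 285/256; 571/512; 1143/1024 }, Right { 143/128; 9/8; 5/4; 3/2; 2 } gives simplest 2287/2048

2287/2048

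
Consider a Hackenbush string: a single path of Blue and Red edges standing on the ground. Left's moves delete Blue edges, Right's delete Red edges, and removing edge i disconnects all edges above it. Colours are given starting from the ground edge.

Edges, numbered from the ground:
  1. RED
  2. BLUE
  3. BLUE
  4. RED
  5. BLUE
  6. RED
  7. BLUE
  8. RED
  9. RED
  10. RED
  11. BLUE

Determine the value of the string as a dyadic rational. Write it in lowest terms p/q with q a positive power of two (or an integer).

Recurse on prefixes of the 11-edge string RED BLUE BLUE RED BLUE RED BLUE RED RED RED BLUE:
1 of 11 · R · max L −∞ · min R 0 -> -1
2 of 11 · RB · max L -1 · min R 0 -> -1/2
3 of 11 · RBB · max L -1/2 · min R 0 -> -1/4
4 of 11 · RBBR · max L -1/2 · min R -1/4 -> -3/8
5 of 11 · RBBRB · max L -3/8 · min R -1/4 -> -5/16
6 of 11 · RBBRBR · max L -3/8 · min R -5/16 -> -11/32
7 of 11 · RBBRBRB · max L -11/32 · min R -5/16 -> -21/64
8 of 11 · RBBRBRBR · max L -11/32 · min R -21/64 -> -43/128
9 of 11 · RBBRBRBRR · max L -11/32 · min R -43/128 -> -87/256
10 of 11 · RBBRBRBRRR · max L -11/32 · min R -87/256 -> -175/512
11 of 11 · RBBRBRBRRRB · max L -175/512 · min R -87/256 -> -349/1024

-349/1024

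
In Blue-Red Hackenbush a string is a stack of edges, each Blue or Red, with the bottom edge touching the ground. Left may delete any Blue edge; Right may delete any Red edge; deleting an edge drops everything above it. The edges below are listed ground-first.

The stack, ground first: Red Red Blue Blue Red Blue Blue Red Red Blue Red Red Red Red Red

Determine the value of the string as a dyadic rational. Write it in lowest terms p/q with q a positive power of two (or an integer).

-10687/8192

Prefix values for Red Red Blue Blue Red Blue Blue Red Red Blue Red Red Red Red Red via {L|R} + simplicity:
1 of 15 · R · max L −∞ · min R 0 so -1
2 of 15 · RR · max L −∞ · min R -1 so -2
3 of 15 · RRB · max L -2 · min R -1 so -3/2
4 of 15 · RRBB · max L -3/2 · min R -1 so -5/4
5 of 15 · RRBBR · max L -3/2 · min R -5/4 so -11/8
6 of 15 · RRBBRB · max L -11/8 · min R -5/4 so -21/16
7 of 15 · RRBBRBB · max L -21/16 · min R -5/4 so -41/32
8 of 15 · RRBBRBBR · max L -21/16 · min R -41/32 so -83/64
9 of 15 · RRBBRBBRR · max L -21/16 · min R -83/64 so -167/128
10 of 15 · RRBBRBBRRB · max L -167/128 · min R -83/64 so -333/256
11 of 15 · RRBBRBBRRBR · max L -167/128 · min R -333/256 so -667/512
12 of 15 · RRBBRBBRRBRR · max L -167/128 · min R -667/512 so -1335/1024
13 of 15 · RRBBRBBRRBRRR · max L -167/128 · min R -1335/1024 so -2671/2048
14 of 15 · RRBBRBBRRBRRRR · max L -167/128 · min R -2671/2048 so -5343/4096
15 of 15 · RRBBRBBRRBRRRRR · max L -167/128 · min R -5343/4096 so -10687/8192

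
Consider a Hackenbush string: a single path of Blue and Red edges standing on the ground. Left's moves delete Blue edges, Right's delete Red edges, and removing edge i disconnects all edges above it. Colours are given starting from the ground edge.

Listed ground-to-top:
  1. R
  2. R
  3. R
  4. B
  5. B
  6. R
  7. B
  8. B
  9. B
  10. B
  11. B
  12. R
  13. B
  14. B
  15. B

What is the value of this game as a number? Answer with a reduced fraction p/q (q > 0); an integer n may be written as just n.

-9233/4096

value_1 [R]  L=[]  R=[0]  = -1
value_2 [RR]  L=[]  R=[-1 0]  = -2
value_3 [RRR]  L=[]  R=[-2 -1 0]  = -3
value_4 [RRRB]  L=[-3]  R=[-2 -1 0]  = -5/2
value_5 [RRRBB]  L=[-3 -5/2]  R=[-2 -1 0]  = -9/4
value_6 [RRRBBR]  L=[-3 -5/2]  R=[-9/4 -2 -1 0]  = -19/8
value_7 [RRRBBRB]  L=[-3 -5/2 -19/8]  R=[-9/4 -2 -1 0]  = -37/16
value_8 [RRRBBRBB]  L=[-3 -5/2 -19/8 -37/16]  R=[-9/4 -2 -1 0]  = -73/32
value_9 [RRRBBRBBB]  L=[-3 -5/2 -19/8 -37/16 -73/32]  R=[-9/4 -2 -1 0]  = -145/64
value_10 [RRRBBRBBBB]  L=[-3 -5/2 -19/8 -37/16 -73/32 -145/64]  R=[-9/4 -2 -1 0]  = -289/128
value_11 [RRRBBRBBBBB]  L=[-3 -5/2 -19/8 -37/16 -73/32 -145/64 -289/128]  R=[-9/4 -2 -1 0]  = -577/256
value_12 [RRRBBRBBBBBR]  L=[-3 -5/2 -19/8 -37/16 -73/32 -145/64 -289/128]  R=[-577/256 -9/4 -2 -1 0]  = -1155/512
value_13 [RRRBBRBBBBBRB]  L=[-3 -5/2 -19/8 -37/16 -73/32 -145/64 -289/128 -1155/512]  R=[-577/256 -9/4 -2 -1 0]  = -2309/1024
value_14 [RRRBBRBBBBBRBB]  L=[-3 -5/2 -19/8 -37/16 -73/32 -145/64 -289/128 -1155/512 -2309/1024]  R=[-577/256 -9/4 -2 -1 0]  = -4617/2048
value_15 [RRRBBRBBBBBRBBB]  L=[-3 -5/2 -19/8 -37/16 -73/32 -145/64 -289/128 -1155/512 -2309/1024 -4617/2048]  R=[-577/256 -9/4 -2 -1 0]  = -9233/4096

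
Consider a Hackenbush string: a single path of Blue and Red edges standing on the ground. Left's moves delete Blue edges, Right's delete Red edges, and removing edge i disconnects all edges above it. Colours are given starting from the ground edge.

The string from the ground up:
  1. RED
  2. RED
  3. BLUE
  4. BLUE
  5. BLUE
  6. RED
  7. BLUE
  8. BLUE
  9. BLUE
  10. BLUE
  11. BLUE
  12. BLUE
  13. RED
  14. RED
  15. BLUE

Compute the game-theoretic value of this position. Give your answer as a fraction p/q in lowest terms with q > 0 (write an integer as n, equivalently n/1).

G_1 [R]  L=[∅]  R=[0]  so -1
G_2 [RR]  L=[∅]  R=[-1 0]  so -2
G_3 [RRB]  L=[-2]  R=[-1 0]  so -3/2
G_4 [RRBB]  L=[-2 -3/2]  R=[-1 0]  so -5/4
G_5 [RRBBB]  L=[-2 -3/2 -5/4]  R=[-1 0]  so -9/8
G_6 [RRBBBR]  L=[-2 -3/2 -5/4]  R=[-9/8 -1 0]  so -19/16
G_7 [RRBBBRB]  L=[-2 -3/2 -5/4 -19/16]  R=[-9/8 -1 0]  so -37/32
G_8 [RRBBBRBB]  L=[-2 -3/2 -5/4 -19/16 -37/32]  R=[-9/8 -1 0]  so -73/64
G_9 [RRBBBRBBB]  L=[-2 -3/2 -5/4 -19/16 -37/32 -73/64]  R=[-9/8 -1 0]  so -145/128
G_10 [RRBBBRBBBB]  L=[-2 -3/2 -5/4 -19/16 -37/32 -73/64 -145/128]  R=[-9/8 -1 0]  so -289/256
G_11 [RRBBBRBBBBB]  L=[-2 -3/2 -5/4 -19/16 -37/32 -73/64 -145/128 -289/256]  R=[-9/8 -1 0]  so -577/512
G_12 [RRBBBRBBBBBB]  L=[-2 -3/2 -5/4 -19/16 -37/32 -73/64 -145/128 -289/256 -577/512]  R=[-9/8 -1 0]  so -1153/1024
G_13 [RRBBBRBBBBBBR]  L=[-2 -3/2 -5/4 -19/16 -37/32 -73/64 -145/128 -289/256 -577/512]  R=[-1153/1024 -9/8 -1 0]  so -2307/2048
G_14 [RRBBBRBBBBBBRR]  L=[-2 -3/2 -5/4 -19/16 -37/32 -73/64 -145/128 -289/256 -577/512]  R=[-2307/2048 -1153/1024 -9/8 -1 0]  so -4615/4096
G_15 [RRBBBRBBBBBBRRB]  L=[-2 -3/2 -5/4 -19/16 -37/32 -73/64 -145/128 -289/256 -577/512 -4615/4096]  R=[-2307/2048 -1153/1024 -9/8 -1 0]  so -9229/8192

-9229/8192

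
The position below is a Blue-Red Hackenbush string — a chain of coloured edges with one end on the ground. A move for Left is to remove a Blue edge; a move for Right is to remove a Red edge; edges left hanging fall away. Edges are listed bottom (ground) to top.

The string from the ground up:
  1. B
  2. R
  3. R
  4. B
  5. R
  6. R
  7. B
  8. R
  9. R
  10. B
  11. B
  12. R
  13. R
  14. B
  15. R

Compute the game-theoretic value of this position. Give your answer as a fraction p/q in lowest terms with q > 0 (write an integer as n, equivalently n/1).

step 1: add B to get B; options L={ 0 } R={  } => 1
step 2: add R to get BR; options L={ 0 } R={ 1 } => 1/2
step 3: add R to get BRR; options L={ 0 } R={ 1/2, 1 } => 1/4
step 4: add B to get BRRB; options L={ 0, 1/4 } R={ 1/2, 1 } => 3/8
step 5: add R to get BRRBR; options L={ 0, 1/4 } R={ 3/8, 1/2, 1 } => 5/16
step 6: add R to get BRRBRR; options L={ 0, 1/4 } R={ 5/16, 3/8, 1/2, 1 } => 9/32
step 7: add B to get BRRBRRB; options L={ 0, 1/4, 9/32 } R={ 5/16, 3/8, 1/2, 1 } => 19/64
step 8: add R to get BRRBRRBR; options L={ 0, 1/4, 9/32 } R={ 19/64, 5/16, 3/8, 1/2, 1 } => 37/128
step 9: add R to get BRRBRRBRR; options L={ 0, 1/4, 9/32 } R={ 37/128, 19/64, 5/16, 3/8, 1/2, 1 } => 73/256
step 10: add B to get BRRBRRBRRB; options L={ 0, 1/4, 9/32, 73/256 } R={ 37/128, 19/64, 5/16, 3/8, 1/2, 1 } => 147/512
step 11: add B to get BRRBRRBRRBB; options L={ 0, 1/4, 9/32, 73/256, 147/512 } R={ 37/128, 19/64, 5/16, 3/8, 1/2, 1 } => 295/1024
step 12: add R to get BRRBRRBRRBBR; options L={ 0, 1/4, 9/32, 73/256, 147/512 } R={ 295/1024, 37/128, 19/64, 5/16, 3/8, 1/2, 1 } => 589/2048
step 13: add R to get BRRBRRBRRBBRR; options L={ 0, 1/4, 9/32, 73/256, 147/512 } R={ 589/2048, 295/1024, 37/128, 19/64, 5/16, 3/8, 1/2, 1 } => 1177/4096
step 14: add B to get BRRBRRBRRBBRRB; options L={ 0, 1/4, 9/32, 73/256, 147/512, 1177/4096 } R={ 589/2048, 295/1024, 37/128, 19/64, 5/16, 3/8, 1/2, 1 } => 2355/8192
step 15: add R to get BRRBRRBRRBBRRBR; options L={ 0, 1/4, 9/32, 73/256, 147/512, 1177/4096 } R={ 2355/8192, 589/2048, 295/1024, 37/128, 19/64, 5/16, 3/8, 1/2, 1 } => 4709/16384

4709/16384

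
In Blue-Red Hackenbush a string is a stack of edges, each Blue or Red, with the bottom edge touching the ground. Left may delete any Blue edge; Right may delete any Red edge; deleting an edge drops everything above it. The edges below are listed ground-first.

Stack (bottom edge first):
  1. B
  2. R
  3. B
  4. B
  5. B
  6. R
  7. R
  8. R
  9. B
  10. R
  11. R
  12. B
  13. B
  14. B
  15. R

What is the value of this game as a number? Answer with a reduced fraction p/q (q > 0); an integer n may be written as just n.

1 of 15 · B · max L 0 · min R +∞ → 1
2 of 15 · BR · max L 0 · min R 1 → 1/2
3 of 15 · BRB · max L 1/2 · min R 1 → 3/4
4 of 15 · BRBB · max L 3/4 · min R 1 → 7/8
5 of 15 · BRBBB · max L 7/8 · min R 1 → 15/16
6 of 15 · BRBBBR · max L 7/8 · min R 15/16 → 29/32
7 of 15 · BRBBBRR · max L 7/8 · min R 29/32 → 57/64
8 of 15 · BRBBBRRR · max L 7/8 · min R 57/64 → 113/128
9 of 15 · BRBBBRRRB · max L 113/128 · min R 57/64 → 227/256
10 of 15 · BRBBBRRRBR · max L 113/128 · min R 227/256 → 453/512
11 of 15 · BRBBBRRRBRR · max L 113/128 · min R 453/512 → 905/1024
12 of 15 · BRBBBRRRBRRB · max L 905/1024 · min R 453/512 → 1811/2048
13 of 15 · BRBBBRRRBRRBB · max L 1811/2048 · min R 453/512 → 3623/4096
14 of 15 · BRBBBRRRBRRBBB · max L 3623/4096 · min R 453/512 → 7247/8192
15 of 15 · BRBBBRRRBRRBBBR · max L 3623/4096 · min R 7247/8192 → 14493/16384

14493/16384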